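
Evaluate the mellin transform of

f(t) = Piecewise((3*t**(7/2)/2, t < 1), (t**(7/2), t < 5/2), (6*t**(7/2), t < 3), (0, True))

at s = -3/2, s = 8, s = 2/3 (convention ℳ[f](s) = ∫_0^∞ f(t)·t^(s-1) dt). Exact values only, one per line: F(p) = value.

F(-3/2) = 93/8
F(8) = -244140625*sqrt(10)/47104 + 1/23 + 2125764*sqrt(3)/23
F(2/3) = -375*2**(5/6)*5**(1/6)/16 + 3/25 + 2916*3**(1/6)/25

cuts at 1, 5/2: linearity sums the 3 kernel integrals
on [0, 1): add ∫ 3*t**(7/2)/2·t^(s-1) dt
piece [1, 5/2): integrate t**(7/2) against the kernel
piece [5/2, 3): integrate 6*t**(7/2) against the kernel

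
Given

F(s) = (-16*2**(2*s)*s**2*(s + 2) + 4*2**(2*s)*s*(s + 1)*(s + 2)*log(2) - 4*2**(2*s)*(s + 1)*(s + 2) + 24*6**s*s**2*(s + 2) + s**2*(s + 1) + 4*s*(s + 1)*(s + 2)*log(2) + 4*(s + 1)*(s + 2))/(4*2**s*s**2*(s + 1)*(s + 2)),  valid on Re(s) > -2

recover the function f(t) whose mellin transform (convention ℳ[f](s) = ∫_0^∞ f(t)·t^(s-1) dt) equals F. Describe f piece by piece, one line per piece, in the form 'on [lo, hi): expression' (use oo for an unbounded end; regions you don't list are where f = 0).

cuts at 1/2, 2: linearity sums the 3 kernel integrals
for t in [0, 1/2): the term is ∫ t**2·t^(s-1)
∫ log(t)·t^(s-1) over [1/2, 2)
piece [2, 3): integrate 2*t against the kernel

on [0, 1/2): t**2
on [1/2, 2): log(t)
on [2, 3): 2*t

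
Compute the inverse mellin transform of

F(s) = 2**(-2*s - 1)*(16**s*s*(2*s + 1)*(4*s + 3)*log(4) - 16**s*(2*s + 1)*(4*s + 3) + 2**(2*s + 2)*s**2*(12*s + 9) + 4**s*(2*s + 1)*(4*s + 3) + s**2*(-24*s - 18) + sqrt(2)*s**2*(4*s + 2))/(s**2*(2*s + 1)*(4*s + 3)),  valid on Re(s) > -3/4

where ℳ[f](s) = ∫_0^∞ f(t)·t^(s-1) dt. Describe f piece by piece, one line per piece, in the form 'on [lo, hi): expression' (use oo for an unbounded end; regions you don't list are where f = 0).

the power substitution comes off first: t**(3/2) on [0, 1/2); 3*t on [1/2, 1); log(t) on [1, 2)
linearity at 1/4, 1 turns ℳ[f](s) into 3 summed integrals
the [0, 1/4) slice contributes ∫ t**(3/4)·t^(s-1) dt
over [1/4, 1), the kernel integral of 3*sqrt(t) enters the sum
for t in [1, 4): the term is ∫ log(sqrt(t))·t^(s-1)

on [0, 1/4): t**(3/4)
on [1/4, 1): 3*sqrt(t)
on [1, 4): log(sqrt(t))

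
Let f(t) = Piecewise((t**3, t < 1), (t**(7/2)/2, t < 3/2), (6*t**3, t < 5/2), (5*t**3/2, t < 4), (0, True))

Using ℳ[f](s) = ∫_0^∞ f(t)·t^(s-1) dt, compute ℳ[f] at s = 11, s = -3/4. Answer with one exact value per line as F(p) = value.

F(11) = 4782969*sqrt(6)/950272 + 638954093800263/13303808
F(-3/4) = -3*2**(3/4)*3**(1/4) + 26/99 + 9*2**(1/4)*3**(3/4)/44 + 175*2**(3/4)*5**(1/4)/36 + 160*sqrt(2)/9

decompose at 1, 3/2, 5/2; ℳ[f](s) sums the 4 pieces' integrals
on [0, 1) integrate f = t**3 against the kernel
the [1, 3/2) slice contributes ∫ t**(7/2)/2·t^(s-1) dt
between 3/2 and 5/2 the integrand is 6*t**3·t^(s-1)
[5/2, 4) adds the kernel integral of 5*t**3/2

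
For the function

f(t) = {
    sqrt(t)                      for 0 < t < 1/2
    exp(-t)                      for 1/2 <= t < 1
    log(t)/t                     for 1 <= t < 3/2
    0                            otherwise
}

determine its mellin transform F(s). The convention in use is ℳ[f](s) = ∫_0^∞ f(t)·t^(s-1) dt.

(3*2**s*(2*s + 1)*(s**2 - 2*s + 1)*uppergamma(s, 1/2) - 3*2**s*(2*s + 1)*(s**2 - 2*s + 1)*uppergamma(s, 1) + 3*2**s*(2*s + 1) + 3**s*s*(2*s + 1)*(-2*log(2) + 2*log(3)) - 2*3**s*(2*s + 1) + 3**s*(2*s + 1)*(-2*log(3) + 2*log(2)) + 3*sqrt(2)*(s**2 - 2*s + 1))/(3*2**s*(2*s + 1)*(s**2 - 2*s + 1))
  Re(s) > -1/2

summing 3 kernel integrals split by 1/2, 1 yields ℳ[f](s)
∫ over [0, 1/2) of sqrt(t)·t^(s-1) joins the sum
for t in [1/2, 1): the term is ∫ exp(-t)·t^(s-1)
for t in [1, 3/2): the term is ∫ log(t)/t·t^(s-1)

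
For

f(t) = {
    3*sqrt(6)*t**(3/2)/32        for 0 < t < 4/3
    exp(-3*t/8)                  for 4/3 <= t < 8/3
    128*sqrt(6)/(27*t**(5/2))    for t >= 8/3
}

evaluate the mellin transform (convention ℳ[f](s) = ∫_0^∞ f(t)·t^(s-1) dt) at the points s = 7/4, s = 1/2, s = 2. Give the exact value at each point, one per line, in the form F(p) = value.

F(7/4) = -32*6**(1/4)*uppergamma(7/4, 1)/9 + 16*3**(1/4)/117 + 32*6**(1/4)*uppergamma(7/4, 1/2)/9 + 128*6**(1/4)/27
F(1/2) = sqrt(6)*(-8*sqrt(pi)*erfc(1) + 8*sqrt(pi)*erfc(sqrt(2)/2) + 5)/12
F(2) = -128*exp(-1)/9 + 8*sqrt(2)/63 + 32*exp(-1/2)/3 + 128/9

invert the common scale on t to get 3*sqrt(3)*t**(3/2)/8 on [0, 2/3); exp(-3*t/4) on [2/3, 4/3); 32*sqrt(3)/(27*t**(5/2)) on [4/3, ∞)
remove the common scale on t first: 3*sqrt(6)*t**(3/2)/4 on [0, 1/3); exp(-3*t/2) on [1/3, 2/3); 4*sqrt(6)/(27*t**(5/2)) on [2/3, ∞)
peel off the common scale on t: t**(3/2) on [0, 1/2); exp(-t) on [1/2, 1); t**(-5/2) on [1, ∞)
decompose at 4/3, 8/3; ℳ[f](s) sums the 3 pieces' integrals
segment [0, 4/3) carries 3*sqrt(6)*t**(3/2)/32; integrate it
over [4/3, 8/3), the kernel integral of exp(-3*t/8) enters the sum
for t in [8/3, ∞): the term is ∫ 128*sqrt(6)/(27*t**(5/2))·t^(s-1)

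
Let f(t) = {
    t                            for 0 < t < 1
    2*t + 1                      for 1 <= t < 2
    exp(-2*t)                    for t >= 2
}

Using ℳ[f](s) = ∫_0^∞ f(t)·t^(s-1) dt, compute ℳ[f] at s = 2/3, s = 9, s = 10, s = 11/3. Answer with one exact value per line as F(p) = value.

F(2/3) = -21/10 + 2**(1/3)*uppergamma(2/3, 4)/2 + 39*2**(2/3)/10
F(9) = 16831*exp(-4)/4 + 23533/90
F(10) = 153527*exp(-4)/8 + 52203/110
F(11/3) = -75/154 + 2**(1/3)*uppergamma(11/3, 4)/16 + 696*2**(2/3)/77

along the cuts 1, 2, ℳ[f](s) splits into 3 integrals
on [0, 1): add ∫ t·t^(s-1) dt
the [1, 2) slice contributes ∫ (2*t + 1)·t^(s-1) dt
the [2, ∞) slice contributes ∫ exp(-2*t)·t^(s-1) dt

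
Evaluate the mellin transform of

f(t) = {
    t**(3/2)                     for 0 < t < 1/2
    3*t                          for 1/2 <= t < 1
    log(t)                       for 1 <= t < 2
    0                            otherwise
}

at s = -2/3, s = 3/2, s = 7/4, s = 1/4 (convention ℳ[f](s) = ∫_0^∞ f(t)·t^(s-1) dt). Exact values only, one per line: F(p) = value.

the 3 pieces separated at 1/2, 1 each add one integral
the [0, 1/2) slice contributes ∫ t**(3/2)·t^(s-1) dt
∫ 3*t·t^(s-1) over [1/2, 1)
∫ log(t)·t^(s-1) over [1, 2)

F(-2/3) = -9*2**(2/3)/2 - 9*2**(1/3)/8 - 3*2**(1/3)*log(2)/4 + 3*2**(1/6)/5 + 45/4
F(3/2) = sqrt(2)*(-748 + 960*log(2) + 607*sqrt(2))/720
F(7/4) = -1615*2**(3/4)/2548 - 3*2**(1/4)/22 + 8*2**(3/4)*log(2)/7 + 764/539
F(1/4) = -111*2**(1/4)/7 - 3*2**(3/4)/5 + 4*2**(1/4)*log(2) + 92/5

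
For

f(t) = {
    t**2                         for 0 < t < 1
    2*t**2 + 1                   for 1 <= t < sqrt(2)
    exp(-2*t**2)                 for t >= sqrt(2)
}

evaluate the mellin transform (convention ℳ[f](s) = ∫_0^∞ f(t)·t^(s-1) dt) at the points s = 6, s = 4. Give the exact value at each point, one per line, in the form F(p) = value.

the power substitution comes off first: t on [0, 1); 2*t + 1 on [1, 2); exp(-2*t) on [2, ∞)
breakpoints 1, sqrt(2): one integral from each of the 3 segments
on [0, 1) integrate f = t**2 against the kernel
∫ (2*t**2 + 1)·t^(s-1) over [1, sqrt(2))
over [sqrt(2), ∞), the kernel integral of exp(-2*t**2) enters the sum

F(6) = 13*exp(-4)/8 + 121/24
F(4) = 5*exp(-4)/8 + 13/4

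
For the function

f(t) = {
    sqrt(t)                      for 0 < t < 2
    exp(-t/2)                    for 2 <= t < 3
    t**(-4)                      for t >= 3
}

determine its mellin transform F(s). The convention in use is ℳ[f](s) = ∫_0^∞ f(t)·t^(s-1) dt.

the 3 pieces separated at 2, 3 each add one integral
piece [0, 2): integrate sqrt(t) against the kernel
on [2, 3): add ∫ exp(-t/2)·t^(s-1) dt
∫ over [3, ∞) of t**(-4)·t^(s-1) joins the sum

(2**s*(s - 4)*(2*s + 1)*uppergamma(s, 1) - 2**s*(s - 4)*(2*s + 1)*uppergamma(s, 3/2) + 2*2**(s + 1/2)*(s - 4) - 3**s*(2*s + 1)/81)/((s - 4)*(2*s + 1))
  -1/2 < Re(s) < 4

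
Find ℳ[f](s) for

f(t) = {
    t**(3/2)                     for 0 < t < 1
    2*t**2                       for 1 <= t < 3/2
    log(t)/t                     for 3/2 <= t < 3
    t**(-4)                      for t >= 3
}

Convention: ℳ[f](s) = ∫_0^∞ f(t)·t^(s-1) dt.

(324*2**s*(s - 4)*(s + 2)*(s**2 - 2*s + 1) - 324*2**s*(s - 4)*(2*s + 3)*(s**2 - 2*s + 1) - 108*3**s*s*(s - 4)*(s + 2)*(2*s + 3)*log(3) + 108*3**s*s*(s - 4)*(s + 2)*(2*s + 3)*log(2) - 108*3**s*(s - 4)*(s + 2)*(2*s + 3)*log(2) + 108*3**s*(s - 4)*(s + 2)*(2*s + 3) + 108*3**s*(s - 4)*(s + 2)*(2*s + 3)*log(3) + 729*3**s*(s - 4)*(2*s + 3)*(s**2 - 2*s + 1) + 54*6**s*s*(s - 4)*(s + 2)*(2*s + 3)*log(3) - 54*6**s*(s - 4)*(s + 2)*(2*s + 3)*log(3) - 54*6**s*(s - 4)*(s + 2)*(2*s + 3) - 2*6**s*(s + 2)*(2*s + 3)*(s**2 - 2*s + 1))/(162*2**s*(s - 4)*(s + 2)*(2*s + 3)*(s**2 - 2*s + 1))
  -3/2 < Re(s) < 4

decompose at 1, 3/2, 3; ℳ[f](s) sums the 4 pieces' integrals
∫ over [0, 1) of t**(3/2)·t^(s-1) joins the sum
on [1, 3/2): add ∫ 2*t**2·t^(s-1) dt
[3/2, 3) adds the kernel integral of log(t)/t
for t in [3, ∞): the term is ∫ t**(-4)·t^(s-1)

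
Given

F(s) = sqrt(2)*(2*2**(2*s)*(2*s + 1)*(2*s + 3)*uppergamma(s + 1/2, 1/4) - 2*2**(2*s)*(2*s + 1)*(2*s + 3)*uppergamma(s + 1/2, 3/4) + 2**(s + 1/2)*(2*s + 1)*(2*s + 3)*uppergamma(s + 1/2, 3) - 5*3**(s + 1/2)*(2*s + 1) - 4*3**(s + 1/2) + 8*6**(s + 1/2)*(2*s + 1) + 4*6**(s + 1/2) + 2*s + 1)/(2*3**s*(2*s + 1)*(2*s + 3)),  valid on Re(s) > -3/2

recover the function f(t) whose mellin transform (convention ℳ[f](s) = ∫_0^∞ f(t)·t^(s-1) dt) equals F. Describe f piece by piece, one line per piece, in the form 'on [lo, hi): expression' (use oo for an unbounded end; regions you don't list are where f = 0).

peel off the common scale on t: t**(3/2) on [0, 1/2); sqrt(t)*exp(-t/2) on [1/2, 3/2); sqrt(t)*(t + 1) on [3/2, 3); …
strip the shared t-power: t on [0, 1/2); exp(-t/2) on [1/2, 3/2); t + 1 on [3/2, 3); …
integrate the 4 segments split at 1/3, 1, 2, then add the results
on [0, 1/3): add ∫ 3*sqrt(6)*t**(3/2)/4·t^(s-1) dt
segment 1/3 to 1 holds sqrt(6)*sqrt(t)*exp(-3*t/4)/2; add its integral
piece [1, 2): integrate sqrt(6)*sqrt(t)*(3*t/2 + 1)/2 against the kernel
piece [2, ∞): integrate sqrt(6)*sqrt(t)*exp(-3*t/2)/2 against the kernel

on [0, 1/3): 3*sqrt(6)*t**(3/2)/4
on [1/3, 1): sqrt(6)*sqrt(t)*exp(-3*t/4)/2
on [1, 2): sqrt(6)*sqrt(t)*(3*t/2 + 1)/2
on [2, oo): sqrt(6)*sqrt(t)*exp(-3*t/2)/2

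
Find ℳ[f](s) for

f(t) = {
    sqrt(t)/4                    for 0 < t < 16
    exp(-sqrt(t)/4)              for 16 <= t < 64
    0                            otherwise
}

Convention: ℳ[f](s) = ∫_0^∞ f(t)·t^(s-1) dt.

remove the power substitution first: t/4 on [0, 4); exp(-t/4) on [4, 8)
back out the common scale on t: t/2 on [0, 2); exp(-t/2) on [2, 4)
strip the common scale on t: t on [0, 1); exp(-t) on [1, 2)
decompose at 16; ℳ[f](s) sums the 2 pieces' integrals
over [0, 16), the kernel integral of sqrt(t)/4 enters the sum
for t in [16, 64): the term is ∫ exp(-sqrt(t)/4)·t^(s-1)

2*2**(4*s)*((2*s + 1)*uppergamma(2*s, 1) - (2*s + 1)*uppergamma(2*s, 2) + 1)/(2*s + 1)
  Re(s) > -1/2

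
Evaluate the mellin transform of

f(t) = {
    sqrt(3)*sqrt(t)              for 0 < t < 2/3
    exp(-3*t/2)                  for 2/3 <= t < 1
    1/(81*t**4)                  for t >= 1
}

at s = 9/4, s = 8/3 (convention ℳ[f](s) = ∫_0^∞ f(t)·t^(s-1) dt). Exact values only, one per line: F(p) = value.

back out the common scale on t: sqrt(t) on [0, 2); exp(-t/2) on [2, 3); t**(-4) on [3, ∞)
slice at 2/3, 1, transform all 3 pieces, and sum them
the [0, 2/3) slice contributes ∫ sqrt(3)*sqrt(t)·t^(s-1) dt
∫ exp(-3*t/2)·t^(s-1) over [2/3, 1)
segment 1 to ∞ holds 1/(81*t**4); add its integral

F(9/4) = -4*2**(1/4)*3**(3/4)*uppergamma(9/4, 3/2)/27 + 4/567 + 16*6**(3/4)/297 + 4*2**(1/4)*3**(3/4)*uppergamma(9/4, 1)/27
F(8/3) = 3**(1/3)*(-912*2**(2/3)*uppergamma(8/3, 3/2) + 19*3**(2/3) + 576*2**(1/6) + 912*2**(2/3)*uppergamma(8/3, 1))/6156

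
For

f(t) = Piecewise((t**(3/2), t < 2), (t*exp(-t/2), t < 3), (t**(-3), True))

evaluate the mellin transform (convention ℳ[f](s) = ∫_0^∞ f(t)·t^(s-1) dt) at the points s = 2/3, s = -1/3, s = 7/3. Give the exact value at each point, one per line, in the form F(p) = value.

F(2/3) = -2*2**(2/3)*uppergamma(5/3, 3/2) + 3**(2/3)/63 + 2*2**(2/3)*uppergamma(5/3, 1) + 24*2**(1/6)/13
F(-1/3) = -2**(2/3)*uppergamma(2/3, 3/2) + 3**(2/3)/270 + 2**(2/3)*uppergamma(2/3, 1) + 12*2**(1/6)/7
F(7/3) = -8*2**(1/3)*uppergamma(10/3, 3/2) + 3**(1/3)/2 + 48*2**(5/6)/23 + 8*2**(1/3)*uppergamma(10/3, 1)

the shared t-power comes off first: sqrt(t) on [0, 2); exp(-t/2) on [2, 3); t**(-4) on [3, ∞)
breakpoints 2, 3: one integral from each of the 3 segments
[0, 2) adds the kernel integral of t**(3/2)
segment 2 to 3 holds t*exp(-t/2); add its integral
on [3, ∞): add ∫ t**(-3)·t^(s-1) dt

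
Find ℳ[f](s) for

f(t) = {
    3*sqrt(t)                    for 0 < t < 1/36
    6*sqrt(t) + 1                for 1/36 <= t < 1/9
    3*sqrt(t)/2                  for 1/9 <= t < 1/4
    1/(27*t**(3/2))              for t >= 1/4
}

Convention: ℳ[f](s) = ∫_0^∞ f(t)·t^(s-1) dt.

back out the power substitution: 3*t on [0, 1/6); 6*t + 1 on [1/6, 1/3); 3*t/2 on [1/3, 1/2); …
peel off the common scale on t: t on [0, 1/2); 2*t + 1 on [1/2, 1); t/2 on [1, 3/2); …
integrate the 4 segments split at 1/36, 1/9, 1/4, then add the results
segment 0 to 1/36 holds 3*sqrt(t); add its integral
piece [1/36, 1/9): integrate (6*sqrt(t) + 1) against the kernel
segment 1/9 to 1/4 holds 3*sqrt(t)/2; add its integral
segment 1/4 to ∞ holds 1/(27*t**(3/2)); add its integral

(270*2**(2*s)*s*(2*s - 3) + 54*2**(2*s)*(2*s - 3) + 81*3**(2*s)*s*(2*s - 3) - 32*9**s*s*(2*s + 1) - 162*s*(2*s - 3) - 108*s + 162)/(54*6**(2*s)*s*(2*s - 3)*(2*s + 1))
  -1/2 < Re(s) < 3/2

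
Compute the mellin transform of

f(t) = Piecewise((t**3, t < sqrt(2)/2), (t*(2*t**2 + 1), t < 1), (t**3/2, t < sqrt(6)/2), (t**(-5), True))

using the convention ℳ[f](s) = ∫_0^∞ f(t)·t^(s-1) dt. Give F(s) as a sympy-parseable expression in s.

2**(-s/2 - 5/2)*(135*2**(s/2 + 3/2)*(s - 5)*(s + 1) + 27*2**(s/2 + 7/2)*(s - 5) - 32*3**(s/2 + 1/2)*(s + 1)*(s + 3) + 3**(s/2 + 9/2)*(s - 5)*(s + 1) - 216*s - 162*(s - 5)*(s + 1) + 1080)/(27*(s - 5)*(s + 1)*(s + 3))
  -3 < Re(s) < 5

remove the shared t-power first: t**2 on [0, sqrt(2)/2); 2*t**2 + 1 on [sqrt(2)/2, 1); t**2/2 on [1, sqrt(6)/2); …
the power substitution comes off first: t on [0, 1/2); 2*t + 1 on [1/2, 1); t/2 on [1, 3/2); …
linearity at sqrt(2)/2, 1, sqrt(6)/2 turns ℳ[f](s) into 4 summed integrals
piece [0, sqrt(2)/2): integrate t**3 against the kernel
for t in [sqrt(2)/2, 1): the term is ∫ t*(2*t**2 + 1)·t^(s-1)
over [1, sqrt(6)/2), the kernel integral of t**3/2 enters the sum
∫ t**(-5)·t^(s-1) over [sqrt(6)/2, ∞)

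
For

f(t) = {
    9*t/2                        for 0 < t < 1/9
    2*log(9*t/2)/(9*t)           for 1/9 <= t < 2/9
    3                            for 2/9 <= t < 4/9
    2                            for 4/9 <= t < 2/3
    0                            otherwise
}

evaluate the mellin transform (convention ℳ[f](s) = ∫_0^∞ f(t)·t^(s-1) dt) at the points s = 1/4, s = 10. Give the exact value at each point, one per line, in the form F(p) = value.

the common scale on t comes off first: 3*t on [0, 1/6); log(3*t)/(3*t) on [1/6, 1/3); 3 on [1/3, 2/3); …
the common scale on t comes off first: t on [0, 1/2); log(t)/t on [1/2, 1); 3 on [1, 2); …
f breaks at 1/9, 2/9, 4/9 into 4 integrals to sum
between 0 and 1/9 the integrand is 9*t/2·t^(s-1)
segment 1/9 to 2/9 holds 2*log(9*t/2)/(9*t); add its integral
segment 2/9 to 4/9 holds 3; add its integral
segment 4/9 to 2/3 holds 2; add its integral

F(1/4) = 2*sqrt(3)*(-310*2**(1/4) - 60*log(2) + 89 + 90*sqrt(2) + 180*6**(1/4))/135
F(10) = 2*log(2)/31381059609 + 108682157681/31067249012910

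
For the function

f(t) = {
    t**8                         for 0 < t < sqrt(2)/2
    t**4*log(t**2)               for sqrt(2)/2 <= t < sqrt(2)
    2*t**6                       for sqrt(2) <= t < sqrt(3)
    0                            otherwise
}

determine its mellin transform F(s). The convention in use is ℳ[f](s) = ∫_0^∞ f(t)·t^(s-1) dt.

(-256*2**s*(s + 4)**2*(s + 8) + 64*2**s*(s + 4)*(s + 6)*(s + 8)*log(2) - 128*2**s*(s + 6)*(s + 8) + 864*6**(s/2)*(s + 4)**2*(s + 8) + (s + 4)**2*(s + 6) + 4*(s + 4)*(s + 6)*(s + 8)*log(2) + 8*(s + 6)*(s + 8))/(16*2**(s/2)*(s + 4)**2*(s + 6)*(s + 8))
  Re(s) > -8

undo the power substitution: t**4 on [0, 1/2); t**2*log(t) on [1/2, 2); 2*t**3 on [2, 3)
the shared t-power comes off first: t**2 on [0, 1/2); log(t) on [1/2, 2); 2*t on [2, 3)
the 3 pieces separated at sqrt(2)/2, sqrt(2) each add one integral
∫ t**8·t^(s-1) over [0, sqrt(2)/2)
[sqrt(2)/2, sqrt(2)) adds the kernel integral of t**4*log(t**2)
∫ 2*t**6·t^(s-1) over [sqrt(2), sqrt(3))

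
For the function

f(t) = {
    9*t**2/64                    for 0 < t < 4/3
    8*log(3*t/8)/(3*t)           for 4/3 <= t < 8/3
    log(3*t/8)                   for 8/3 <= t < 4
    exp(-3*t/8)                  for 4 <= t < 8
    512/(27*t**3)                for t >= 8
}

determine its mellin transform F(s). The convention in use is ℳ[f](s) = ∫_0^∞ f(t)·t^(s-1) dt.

2**s*(108*2**s*s**2*(s - 3)*(s + 2)*(s**2 - 2*s + 1)*uppergamma(s, 3/2) - 108*2**s*s**2*(s - 3)*(s + 2)*(s**2 - 2*s + 1)*uppergamma(s, 3) - 108*2**s*s**2*(s - 3)*(s + 2) + 108*2**s*(s - 3)*(s + 2)*(s**2 - 2*s + 1) - 108*3**s*s*(s - 3)*(s + 2)*(s**2 - 2*s + 1)*log(2) + 108*3**s*s*(s - 3)*(s + 2)*(s**2 - 2*s + 1)*log(3) - 108*3**s*(s - 3)*(s + 2)*(s**2 - 2*s + 1) - 4*6**s*s**2*(s + 2)*(s**2 - 2*s + 1) + 216*s**3*(s - 3)*(s + 2)*log(2) - 216*s**2*(s - 3)*(s + 2)*log(2) + 216*s**2*(s - 3)*(s + 2) + 27*s**2*(s - 3)*(s**2 - 2*s + 1))/(108*(3/2)**s*s**2*(s - 3)*(s + 2)*(s**2 - 2*s + 1))
  -2 < Re(s) < 3

strip the common scale on t: t**2/16 on [0, 2); 4*log(t/4)/t on [2, 4); log(t/4) on [4, 6); …
strip the common scale on t: t**2/4 on [0, 1); 2*log(t/2)/t on [1, 2); log(t/2) on [2, 3); …
strip the common scale on t: t**2 on [0, 1/2); log(t)/t on [1/2, 1); log(t) on [1, 3/2); …
decompose at 4/3, 8/3, 4, 8; ℳ[f](s) sums the 5 pieces' integrals
∫ over [0, 4/3) of 9*t**2/64·t^(s-1) joins the sum
between 4/3 and 8/3 the integrand is 8*log(3*t/8)/(3*t)·t^(s-1)
[8/3, 4) adds the kernel integral of log(3*t/8)
segment [4, 8) carries exp(-3*t/8); integrate it
∫ over [8, ∞) of 512/(27*t**3)·t^(s-1) joins the sum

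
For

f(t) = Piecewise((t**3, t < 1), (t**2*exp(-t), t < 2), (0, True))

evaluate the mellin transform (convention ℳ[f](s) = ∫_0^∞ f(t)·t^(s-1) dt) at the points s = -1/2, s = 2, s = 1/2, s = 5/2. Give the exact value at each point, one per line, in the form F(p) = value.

F(-1/2) = -sqrt(2)*exp(-2) - sqrt(pi)*erfc(sqrt(2))/2 + sqrt(pi)*erfc(1)/2 + exp(-1) + 2/5
F(2) = -38*exp(-2) + 1/5 + 16*exp(-1)
F(1/2) = (-98*sqrt(2) + (-21*sqrt(pi)*erfc(sqrt(2)) + 21*sqrt(pi)*erfc(1) + 8)*exp(2) + 70*E)*exp(-2)/28
F(5/2) = (-9262*sqrt(2) + (-1155*sqrt(pi)*erfc(sqrt(2)) + 32 + 1155*sqrt(pi)*erfc(1))*exp(2) + 4642*E)*exp(-2)/176

the shared t-power comes off first: t on [0, 1); exp(-t) on [1, 2)
split f at 1: ℳ[f](s) collects 2 kernel integrals
segment 0 to 1 holds t**3; add its integral
[1, 2) adds the kernel integral of t**2*exp(-t)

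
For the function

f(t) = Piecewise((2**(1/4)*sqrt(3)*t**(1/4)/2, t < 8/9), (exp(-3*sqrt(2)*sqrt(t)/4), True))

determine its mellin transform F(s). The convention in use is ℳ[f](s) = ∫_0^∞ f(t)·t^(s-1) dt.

the common scale on t comes off first: sqrt(6)*t**(1/4)/2 on [0, 4/9); exp(-3*sqrt(t)/2) on [4/9, ∞)
remove the power substitution first: sqrt(6)*sqrt(t)/2 on [0, 2/3); exp(-3*t/2) on [2/3, ∞)
remove the common scale on t first: sqrt(t) on [0, 1); exp(-t) on [1, ∞)
along the cuts 8/9, ℳ[f](s) splits into 2 integrals
piece [0, 8/9): integrate 2**(1/4)*sqrt(3)*t**(1/4)/2 against the kernel
over [8/9, ∞), the kernel integral of exp(-3*sqrt(2)*sqrt(t)/4) enters the sum

2**(3*s + 1)*((4*s + 1)*uppergamma(2*s, 1) + 2)/(9**s*(4*s + 1))
  Re(s) > -1/4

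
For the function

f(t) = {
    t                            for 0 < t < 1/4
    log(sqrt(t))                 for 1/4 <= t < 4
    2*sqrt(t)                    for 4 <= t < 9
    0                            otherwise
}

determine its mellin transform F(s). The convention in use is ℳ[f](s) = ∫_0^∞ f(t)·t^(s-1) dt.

undo the power substitution: t**2 on [0, 1/2); log(t) on [1/2, 2); 2*t on [2, 3)
cuts at 1/4, 4: linearity sums the 3 kernel integrals
segment [0, 1/4) carries t; integrate it
between 1/4 and 4 the integrand is log(sqrt(t))·t^(s-1)
∫ 2*sqrt(t)·t^(s-1) over [4, 9)

(-32*2**(4*s)*s**2*(s + 1) + 4*2**(4*s)*s*(s + 1)*(2*s + 1)*log(2) - 2*2**(4*s)*(s + 1)*(2*s + 1) + 48*6**(2*s)*s**2*(s + 1) + s**2*(2*s + 1) + 4*s*(s + 1)*(2*s + 1)*log(2) + 2*(s + 1)*(2*s + 1))/(4*2**(2*s)*s**2*(s + 1)*(2*s + 1))
  Re(s) > -1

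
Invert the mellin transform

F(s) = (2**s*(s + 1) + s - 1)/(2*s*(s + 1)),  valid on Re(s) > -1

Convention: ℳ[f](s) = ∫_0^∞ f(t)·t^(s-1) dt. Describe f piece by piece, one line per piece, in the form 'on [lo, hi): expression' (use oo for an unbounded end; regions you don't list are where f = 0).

on [0, 1): t
on [1, 2): 1/2

decompose at 1; ℳ[f](s) sums the 2 pieces' integrals
for t in [0, 1): the term is ∫ t·t^(s-1)
[1, 2) adds the kernel integral of 1/2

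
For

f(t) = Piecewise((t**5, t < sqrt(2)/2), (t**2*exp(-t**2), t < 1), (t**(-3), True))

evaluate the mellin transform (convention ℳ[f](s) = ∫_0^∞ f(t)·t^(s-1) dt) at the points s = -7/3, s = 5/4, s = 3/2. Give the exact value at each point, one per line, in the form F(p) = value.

invert the power substitution to get t**(5/2) on [0, 1/2); t*exp(-t) on [1/2, 1); t**(-3/2) on [1, ∞)
the shared t-power comes off first: t**(3/2) on [0, 1/2); exp(-t) on [1/2, 1); t**(-5/2) on [1, ∞)
along the cuts sqrt(2)/2, 1, ℳ[f](s) splits into 3 integrals
[0, sqrt(2)/2) adds the kernel integral of t**5
for t in [sqrt(2)/2, 1): the term is ∫ t**2*exp(-t**2)·t^(s-1)
for t in [1, ∞): the term is ∫ t**(-3)·t^(s-1)

F(-7/3) = -uppergamma(-1/6, 1)/2 + 3*2**(2/3)/32 + 3/16 + uppergamma(-1/6, 1/2)/2
F(5/4) = -uppergamma(13/8, 1)/2 + 2**(7/8)/100 + uppergamma(13/8, 1/2)/2 + 4/7
F(3/2) = -uppergamma(7/4, 1)/2 + 2**(3/4)/104 + uppergamma(7/4, 1/2)/2 + 2/3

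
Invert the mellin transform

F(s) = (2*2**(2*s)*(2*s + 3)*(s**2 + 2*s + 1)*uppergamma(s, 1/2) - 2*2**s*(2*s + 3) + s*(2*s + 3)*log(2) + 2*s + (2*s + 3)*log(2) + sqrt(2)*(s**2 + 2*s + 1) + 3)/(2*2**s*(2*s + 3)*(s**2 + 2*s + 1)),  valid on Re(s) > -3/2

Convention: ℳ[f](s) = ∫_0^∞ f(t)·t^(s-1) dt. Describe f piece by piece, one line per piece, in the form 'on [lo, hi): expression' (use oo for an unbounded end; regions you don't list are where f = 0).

on [0, 1/2): t**(3/2)
on [1/2, 1): t*log(t)
on [1, oo): exp(-t/2)

linearity at 1/2, 1 turns ℳ[f](s) into 3 summed integrals
between 0 and 1/2 the integrand is t**(3/2)·t^(s-1)
the [1/2, 1) slice contributes ∫ t*log(t)·t^(s-1) dt
the [1, ∞) slice contributes ∫ exp(-t/2)·t^(s-1) dt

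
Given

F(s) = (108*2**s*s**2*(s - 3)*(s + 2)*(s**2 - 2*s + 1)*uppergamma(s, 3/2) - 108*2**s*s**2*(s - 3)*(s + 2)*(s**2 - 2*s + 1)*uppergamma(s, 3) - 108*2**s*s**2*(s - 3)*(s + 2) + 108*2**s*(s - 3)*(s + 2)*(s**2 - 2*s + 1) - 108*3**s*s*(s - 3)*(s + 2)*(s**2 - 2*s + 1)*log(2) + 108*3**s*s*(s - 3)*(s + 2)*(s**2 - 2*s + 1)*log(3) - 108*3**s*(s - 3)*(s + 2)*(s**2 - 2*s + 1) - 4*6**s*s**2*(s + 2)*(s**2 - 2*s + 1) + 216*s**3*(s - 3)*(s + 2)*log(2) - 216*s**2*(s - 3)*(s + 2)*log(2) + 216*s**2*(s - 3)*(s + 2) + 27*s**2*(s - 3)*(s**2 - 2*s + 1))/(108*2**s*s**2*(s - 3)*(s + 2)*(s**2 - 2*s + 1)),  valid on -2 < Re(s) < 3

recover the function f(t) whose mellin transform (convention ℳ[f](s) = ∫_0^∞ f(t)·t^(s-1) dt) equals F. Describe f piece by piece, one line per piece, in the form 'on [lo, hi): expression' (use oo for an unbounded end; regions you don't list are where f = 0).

on [0, 1/2): t**2
on [1/2, 1): log(t)/t
on [1, 3/2): log(t)
on [3/2, 3): exp(-t)
on [3, oo): t**(-3)

summing 5 kernel integrals split by 1/2, 1, 3/2, 3 yields ℳ[f](s)
over [0, 1/2), the kernel integral of t**2 enters the sum
∫ log(t)/t·t^(s-1) over [1/2, 1)
segment 1 to 3/2 holds log(t); add its integral
segment 3/2 to 3 holds exp(-t); add its integral
segment 3 to ∞ holds t**(-3); add its integral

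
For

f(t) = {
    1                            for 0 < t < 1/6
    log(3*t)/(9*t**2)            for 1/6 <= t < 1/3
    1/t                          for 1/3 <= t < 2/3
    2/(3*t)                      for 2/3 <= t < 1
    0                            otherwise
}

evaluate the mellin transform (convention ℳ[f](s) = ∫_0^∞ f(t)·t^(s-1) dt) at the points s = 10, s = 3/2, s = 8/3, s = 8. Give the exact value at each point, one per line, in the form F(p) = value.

F(10) = log(2)/120932352 + 3266548597/43535646720
F(3/2) = sqrt(6)*(-30*sqrt(2) - 12*log(2) + 12*sqrt(6) + 37)/54
F(8/3) = 6**(1/3)*(-216*2**(2/3) + 80*log(2) + 125 + 128*2**(1/3) + 192*6**(2/3))/2880
F(8) = log(2)/2519424 + 3071189/31352832

the common scale on t comes off first: 1 on [0, 1/2); log(t)/t**2 on [1/2, 1); 3/t on [1, 2); …
undo the shared t-power: t on [0, 1/2); log(t)/t on [1/2, 1); 3 on [1, 2); …
along the cuts 1/6, 1/3, 2/3, ℳ[f](s) splits into 4 integrals
piece [0, 1/6): integrate 1 against the kernel
on [1/6, 1/3): add ∫ log(3*t)/(9*t**2)·t^(s-1) dt
on [1/3, 2/3): add ∫ 1/t·t^(s-1) dt
piece [2/3, 1): integrate 2/(3*t) against the kernel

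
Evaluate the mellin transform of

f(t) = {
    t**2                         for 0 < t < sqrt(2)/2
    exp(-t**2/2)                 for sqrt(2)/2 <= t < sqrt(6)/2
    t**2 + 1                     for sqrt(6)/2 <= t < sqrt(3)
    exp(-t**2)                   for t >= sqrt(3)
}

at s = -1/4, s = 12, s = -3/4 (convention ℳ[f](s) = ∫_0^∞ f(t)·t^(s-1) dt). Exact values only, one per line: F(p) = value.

F(-1/4) = 2**(1/8)*(-32*6**(7/8) - 21*2**(3/4)*uppergamma(-1/8, 3/4) + 21*2**(7/8)*uppergamma(-1/8, 3) + 24 + 21*2**(3/4)*uppergamma(-1/8, 1/4) + 88*3**(7/8))/84
F(12) = -260103*exp(-3/4)/32 + 1104*exp(-3) + 384913/1792 + 157781*exp(-1/4)/32
F(-3/4) = 2**(3/8)*(-45*2**(1/4)*uppergamma(-3/8, 3/4) + 45*2**(5/8)*uppergamma(-3/8, 3) + 8*3**(5/8) + 45*2**(1/4)*uppergamma(-3/8, 1/4) + 72 + 32*6**(5/8))/180

back out the power substitution: t on [0, 1/2); exp(-t/2) on [1/2, 3/2); t + 1 on [3/2, 3); …
along the cuts sqrt(2)/2, sqrt(6)/2, sqrt(3), ℳ[f](s) splits into 4 integrals
over [0, sqrt(2)/2), the kernel integral of t**2 enters the sum
on [sqrt(2)/2, sqrt(6)/2): add ∫ exp(-t**2/2)·t^(s-1) dt
piece [sqrt(6)/2, sqrt(3)): integrate (t**2 + 1) against the kernel
∫ exp(-t**2)·t^(s-1) over [sqrt(3), ∞)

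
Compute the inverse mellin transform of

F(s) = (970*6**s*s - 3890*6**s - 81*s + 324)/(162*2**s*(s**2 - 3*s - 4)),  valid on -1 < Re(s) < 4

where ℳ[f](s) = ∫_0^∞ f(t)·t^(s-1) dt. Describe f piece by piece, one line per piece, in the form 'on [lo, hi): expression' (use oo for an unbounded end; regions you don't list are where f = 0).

on [0, 1/2): t
on [1/2, 3): 2*t
on [3, oo): t**(-4)

decompose at 1/2, 3; ℳ[f](s) sums the 3 pieces' integrals
∫ over [0, 1/2) of t·t^(s-1) joins the sum
∫ 2*t·t^(s-1) over [1/2, 3)
segment 3 to ∞ holds t**(-4); add its integral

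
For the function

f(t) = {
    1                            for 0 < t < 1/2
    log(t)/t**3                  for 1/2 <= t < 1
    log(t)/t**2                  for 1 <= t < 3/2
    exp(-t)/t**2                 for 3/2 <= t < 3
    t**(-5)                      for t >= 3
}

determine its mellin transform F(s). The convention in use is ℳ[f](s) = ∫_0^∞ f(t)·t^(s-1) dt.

reversing the shared t-power: t on [0, 1/2); log(t)/t**2 on [1/2, 1); log(t)/t on [1, 3/2); …
reversing the shared t-power: t**2 on [0, 1/2); log(t)/t on [1/2, 1); log(t) on [1, 3/2); …
split f at 1/2, 1, 3/2, 3: ℳ[f](s) collects 5 kernel integrals
∫ over [0, 1/2) of 1·t^(s-1) joins the sum
∫ over [1/2, 1) of log(t)/t**3·t^(s-1) joins the sum
for t in [1, 3/2): the term is ∫ log(t)/t**2·t^(s-1)
for t in [3/2, 3): the term is ∫ exp(-t)/t**2·t^(s-1)
on [3, ∞): add ∫ t**(-5)·t^(s-1) dt

2**(2 - s)*(108*2**(s - 2)*s*(s - 5)*(s - 2)**2*(-2*s + (s - 2)**2 + 5)*uppergamma(s - 2, 3/2) - 108*2**(s - 2)*s*(s - 5)*(s - 2)**2*(-2*s + (s - 2)**2 + 5)*uppergamma(s - 2, 3) - 108*2**(s - 2)*s*(s - 5)*(s - 2)**2 + 108*2**(s - 2)*s*(s - 5)*(-2*s + (s - 2)**2 + 5) - 108*3**(s - 2)*s*(s - 5)*(s - 2)*(-2*s + (s - 2)**2 + 5)*log(2) + 108*3**(s - 2)*s*(s - 5)*(s - 2)*(-2*s + (s - 2)**2 + 5)*log(3) - 108*3**(s - 2)*s*(s - 5)*(-2*s + (s - 2)**2 + 5) - 4*6**(s - 2)*s*(s - 2)**2*(-2*s + (s - 2)**2 + 5) + 216*s*(s - 5)*(s - 2)**3*log(2) - 216*s*(s - 5)*(s - 2)**2*log(2) + 216*s*(s - 5)*(s - 2)**2 + 27*(s - 5)*(s - 2)**2*(-2*s + (s - 2)**2 + 5))/(108*s*(s - 5)*(s - 2)**2*(-2*s + (s - 2)**2 + 5))
  0 < Re(s) < 5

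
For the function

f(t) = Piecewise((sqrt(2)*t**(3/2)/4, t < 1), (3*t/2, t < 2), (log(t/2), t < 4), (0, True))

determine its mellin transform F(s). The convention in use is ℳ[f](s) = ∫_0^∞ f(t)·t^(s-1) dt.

peel off the common scale on t: t**(3/2) on [0, 1/2); 3*t on [1/2, 1); log(t) on [1, 2)
slice at 1, 2, transform all 3 pieces, and sum them
on [0, 1): add ∫ sqrt(2)*t**(3/2)/4·t^(s-1) dt
the [1, 2) slice contributes ∫ 3*t/2·t^(s-1) dt
on [2, 4): add ∫ log(t/2)·t^(s-1) dt

(2**(2*s)*s*(s + 1)*(2*s + 3)*log(4) - 2*2**(2*s)*(s + 1)*(2*s + 3) + 6*2**s*s**2*(2*s + 3) + 2*2**s*(s + 1)*(2*s + 3) + sqrt(2)*s**2*(s + 1) - 3*s**2*(2*s + 3))/(2*s**2*(s + 1)*(2*s + 3))
  Re(s) > -3/2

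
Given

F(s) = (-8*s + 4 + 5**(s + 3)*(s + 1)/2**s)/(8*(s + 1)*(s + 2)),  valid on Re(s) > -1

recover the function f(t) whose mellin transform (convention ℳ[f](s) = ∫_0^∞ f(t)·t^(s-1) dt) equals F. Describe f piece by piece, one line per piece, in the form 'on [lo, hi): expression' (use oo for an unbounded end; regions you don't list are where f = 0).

the 2 pieces separated at 1 each add one integral
[0, 1) adds the kernel integral of 3*t/2
piece [1, 5/2): integrate 5*t**2/2 against the kernel

on [0, 1): 3*t/2
on [1, 5/2): 5*t**2/2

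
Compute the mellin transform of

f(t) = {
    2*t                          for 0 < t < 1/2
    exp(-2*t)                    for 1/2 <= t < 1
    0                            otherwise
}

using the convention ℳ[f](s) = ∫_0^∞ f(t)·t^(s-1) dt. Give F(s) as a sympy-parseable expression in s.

((s + 1)*uppergamma(s, 1) - (s + 1)*uppergamma(s, 2) + 1)/(2**s*(s + 1))
  Re(s) > -1

invert the common scale on t to get t on [0, 1); exp(-t) on [1, 2)
integrate the 2 segments split at 1/2, then add the results
on [0, 1/2): add ∫ 2*t·t^(s-1) dt
segment 1/2 to 1 holds exp(-2*t); add its integral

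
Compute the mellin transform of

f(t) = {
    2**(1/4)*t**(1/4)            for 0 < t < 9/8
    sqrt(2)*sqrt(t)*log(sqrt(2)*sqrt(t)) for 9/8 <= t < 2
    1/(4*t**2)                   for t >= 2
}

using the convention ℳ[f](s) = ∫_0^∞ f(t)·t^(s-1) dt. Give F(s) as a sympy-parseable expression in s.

(64*2**(4*s)*s*(2*s - 4)*(4*s + 1)*log(2) - 32*2**(4*s)*(2*s - 4)*(4*s + 1) + 32*2**(4*s)*(2*s - 4)*(4*s + 1)*log(2) - 2**(4*s)*(4*s + 1)*(4*s**2 + 4*s + 1) - 48*3**(2*s)*s*(2*s - 4)*(4*s + 1)*log(3) + 48*3**(2*s)*s*(2*s - 4)*(4*s + 1)*log(2) - 24*3**(2*s)*(2*s - 4)*(4*s + 1)*log(3) + 24*3**(2*s)*(2*s - 4)*(4*s + 1)*log(2) + 24*3**(2*s)*(2*s - 4)*(4*s + 1) + 16*3**(2*s)*sqrt(6)*(2*s - 4)*(4*s**2 + 4*s + 1))/(8*2**(3*s)*(2*s - 4)*(4*s + 1)*(4*s**2 + 4*s + 1))
  -1/4 < Re(s) < 2

peel off the common scale on t: sqrt(2)*t**(1/4) on [0, 9/16); 2*sqrt(t)*log(2*sqrt(t)) on [9/16, 1); 1/(16*t**2) on [1, ∞)
reversing the power substitution: sqrt(2)*sqrt(t) on [0, 3/4); 2*t*log(2*t) on [3/4, 1); 1/(16*t**4) on [1, ∞)
invert the common scale on t to get sqrt(t) on [0, 3/2); t*log(t) on [3/2, 2); t**(-4) on [2, ∞)
treat the 3 regions marked off by 9/8, 2 separately and sum
on [0, 9/8): add ∫ 2**(1/4)*t**(1/4)·t^(s-1) dt
segment 9/8 to 2 holds sqrt(2)*sqrt(t)*log(sqrt(2)*sqrt(t)); add its integral
between 2 and ∞ the integrand is 1/(4*t**2)·t^(s-1)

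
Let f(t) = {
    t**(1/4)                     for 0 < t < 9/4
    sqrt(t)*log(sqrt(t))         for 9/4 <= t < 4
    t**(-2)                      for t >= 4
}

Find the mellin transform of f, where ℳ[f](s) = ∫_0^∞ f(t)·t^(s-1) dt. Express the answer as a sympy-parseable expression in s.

(64*2**(4*s)*s*(2*s - 4)*(4*s + 1)*log(2) - 32*2**(4*s)*(2*s - 4)*(4*s + 1) + 32*2**(4*s)*(2*s - 4)*(4*s + 1)*log(2) - 2**(4*s)*(4*s + 1)*(4*s**2 + 4*s + 1) - 48*3**(2*s)*s*(2*s - 4)*(4*s + 1)*log(3) + 48*3**(2*s)*s*(2*s - 4)*(4*s + 1)*log(2) - 24*3**(2*s)*(2*s - 4)*(4*s + 1)*log(3) + 24*3**(2*s)*(2*s - 4)*(4*s + 1)*log(2) + 24*3**(2*s)*(2*s - 4)*(4*s + 1) + 16*3**(2*s)*sqrt(6)*(2*s - 4)*(4*s**2 + 4*s + 1))/(8*2**(2*s)*(2*s - 4)*(4*s + 1)*(4*s**2 + 4*s + 1))
  -1/4 < Re(s) < 2

strip the power substitution: sqrt(t) on [0, 3/2); t*log(t) on [3/2, 2); t**(-4) on [2, ∞)
linearity at 9/4, 4 turns ℳ[f](s) into 3 summed integrals
piece [0, 9/4): integrate t**(1/4) against the kernel
segment 9/4 to 4 holds sqrt(t)*log(sqrt(t)); add its integral
segment 4 to ∞ holds t**(-2); add its integral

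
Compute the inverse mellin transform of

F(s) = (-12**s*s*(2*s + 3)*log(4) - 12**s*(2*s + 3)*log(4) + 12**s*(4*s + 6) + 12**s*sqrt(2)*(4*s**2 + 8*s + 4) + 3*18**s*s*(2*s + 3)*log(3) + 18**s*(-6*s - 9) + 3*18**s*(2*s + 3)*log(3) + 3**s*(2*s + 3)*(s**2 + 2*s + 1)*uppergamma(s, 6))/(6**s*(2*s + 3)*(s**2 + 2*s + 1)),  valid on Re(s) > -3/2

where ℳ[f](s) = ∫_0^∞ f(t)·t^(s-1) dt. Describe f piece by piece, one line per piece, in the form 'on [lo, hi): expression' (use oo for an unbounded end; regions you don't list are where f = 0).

slice at 2, 3, transform all 3 pieces, and sum them
for t in [0, 2): the term is ∫ t**(3/2)·t^(s-1)
on [2, 3): add ∫ t*log(t)·t^(s-1) dt
on [3, ∞) integrate f = exp(-2*t) against the kernel

on [0, 2): t**(3/2)
on [2, 3): t*log(t)
on [3, oo): exp(-2*t)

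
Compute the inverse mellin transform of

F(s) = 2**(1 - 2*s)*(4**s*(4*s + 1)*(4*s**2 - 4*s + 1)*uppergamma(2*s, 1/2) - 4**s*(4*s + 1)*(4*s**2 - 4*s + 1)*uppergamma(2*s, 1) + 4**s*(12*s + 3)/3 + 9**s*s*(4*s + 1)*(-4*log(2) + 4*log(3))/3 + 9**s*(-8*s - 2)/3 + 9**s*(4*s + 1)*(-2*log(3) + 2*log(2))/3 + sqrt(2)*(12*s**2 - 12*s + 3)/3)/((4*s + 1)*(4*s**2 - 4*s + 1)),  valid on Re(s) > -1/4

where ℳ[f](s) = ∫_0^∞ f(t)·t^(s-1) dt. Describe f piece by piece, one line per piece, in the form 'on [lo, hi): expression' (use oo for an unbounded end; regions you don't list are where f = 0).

on [0, 1/4): t**(1/4)
on [1/4, 1): exp(-sqrt(t))
on [1, 9/4): log(sqrt(t))/sqrt(t)

the power substitution comes off first: sqrt(t) on [0, 1/2); exp(-t) on [1/2, 1); log(t)/t on [1, 3/2)
f breaks at 1/4, 1 into 3 integrals to sum
piece [0, 1/4): integrate t**(1/4) against the kernel
the [1/4, 1) slice contributes ∫ exp(-sqrt(t))·t^(s-1) dt
segment [1, 9/4) carries log(sqrt(t))/sqrt(t); integrate it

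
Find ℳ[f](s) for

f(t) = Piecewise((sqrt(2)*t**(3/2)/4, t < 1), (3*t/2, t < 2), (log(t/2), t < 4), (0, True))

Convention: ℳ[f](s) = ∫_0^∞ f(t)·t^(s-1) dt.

back out the common scale on t: t**(3/2) on [0, 1/2); 3*t on [1/2, 1); log(t) on [1, 2)
breakpoints 1, 2: one integral from each of the 3 segments
piece [0, 1): integrate sqrt(2)*t**(3/2)/4 against the kernel
on [1, 2): add ∫ 3*t/2·t^(s-1) dt
over [2, 4), the kernel integral of log(t/2) enters the sum

(2**(2*s)*s*(s + 1)*(2*s + 3)*log(4) - 2*2**(2*s)*(s + 1)*(2*s + 3) + 6*2**s*s**2*(2*s + 3) + 2*2**s*(s + 1)*(2*s + 3) + sqrt(2)*s**2*(s + 1) - 3*s**2*(2*s + 3))/(2*s**2*(s + 1)*(2*s + 3))
  Re(s) > -3/2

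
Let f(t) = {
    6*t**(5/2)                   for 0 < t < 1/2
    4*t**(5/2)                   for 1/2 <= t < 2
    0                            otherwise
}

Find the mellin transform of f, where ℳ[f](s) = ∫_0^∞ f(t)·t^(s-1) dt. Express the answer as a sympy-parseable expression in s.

treat the 2 regions marked off by 1/2 separately and sum
∫ 6*t**(5/2)·t^(s-1) over [0, 1/2)
segment 1/2 to 2 holds 4*t**(5/2); add its integral

(2**(1/2 - s) + 2**(s + 13/2))/(2*(2*s + 5))
  Re(s) > -5/2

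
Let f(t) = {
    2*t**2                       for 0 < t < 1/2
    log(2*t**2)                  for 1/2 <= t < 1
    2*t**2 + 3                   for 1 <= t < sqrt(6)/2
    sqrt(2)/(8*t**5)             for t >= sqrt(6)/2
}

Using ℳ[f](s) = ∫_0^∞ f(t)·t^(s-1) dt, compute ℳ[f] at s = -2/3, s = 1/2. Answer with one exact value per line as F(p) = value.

reversing the power substitution: 2*t on [0, 1/4); log(2*t) on [1/4, 1); 2*t + 3 on [1, 3/2); …
back out the common scale on t: t on [0, 1/2); log(t) on [1/2, 2); t + 3 on [2, 3); …
treat the 4 regions marked off by 1/2, 1, sqrt(6)/2 separately and sum
∫ over [0, 1/2) of 2*t**2·t^(s-1) joins the sum
∫ over [1/2, 1) of log(2*t**2)·t^(s-1) joins the sum
piece [1, sqrt(6)/2): integrate (2*t**2 + 3) against the kernel
between sqrt(6)/2 and ∞ the integrand is sqrt(2)/(8*t**5)·t^(s-1)

F(-2/3) = -3*18**(1/3)/4 - 3*2**(2/3)*log(2)/2 - 3/2 - 3*log(2)/2 + 2**(1/3)*3**(1/6)/153 + 39*2**(2/3)/8
F(1/2) = -74/5 + 6**(3/4)/243 + log(2**(sqrt(2) + 2)) + 41*sqrt(2)/10 + 18*2**(3/4)*3**(1/4)/5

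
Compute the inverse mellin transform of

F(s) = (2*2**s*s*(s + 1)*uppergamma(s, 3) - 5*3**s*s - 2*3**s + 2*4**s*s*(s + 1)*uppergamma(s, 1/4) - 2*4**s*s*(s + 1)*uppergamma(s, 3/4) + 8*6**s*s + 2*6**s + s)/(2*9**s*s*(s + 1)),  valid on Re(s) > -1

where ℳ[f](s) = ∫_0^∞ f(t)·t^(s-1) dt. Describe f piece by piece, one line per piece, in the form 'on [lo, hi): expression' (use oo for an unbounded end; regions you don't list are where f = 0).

reversing the common scale on t: 3*t on [0, 1/6); exp(-3*t/2) on [1/6, 1/2); 3*t + 1 on [1/2, 1); …
invert the common scale on t to get t on [0, 1/2); exp(-t/2) on [1/2, 3/2); t + 1 on [3/2, 3); …
decompose at 1/9, 1/3, 2/3; ℳ[f](s) sums the 4 pieces' integrals
on [0, 1/9): add ∫ 9*t/2·t^(s-1) dt
on [1/9, 1/3) integrate f = exp(-9*t/4) against the kernel
over [1/3, 2/3), the kernel integral of (9*t/2 + 1) enters the sum
∫ over [2/3, ∞) of exp(-9*t/2)·t^(s-1) joins the sum

on [0, 1/9): 9*t/2
on [1/9, 1/3): exp(-9*t/4)
on [1/3, 2/3): 9*t/2 + 1
on [2/3, oo): exp(-9*t/2)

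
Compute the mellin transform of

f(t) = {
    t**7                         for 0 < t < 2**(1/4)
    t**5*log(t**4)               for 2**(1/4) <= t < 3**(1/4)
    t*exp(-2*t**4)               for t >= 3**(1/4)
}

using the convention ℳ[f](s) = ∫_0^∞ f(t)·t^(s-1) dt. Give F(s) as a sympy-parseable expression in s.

6**(3/4 - s/4)*(-8*12**(s/4 + 1/4)*(s + 1)*(s + 7)*log(2) - 32*12**(s/4 + 1/4)*(s + 7)*log(2) + 32*12**(s/4 + 1/4)*(s + 7) + 8*12**(s/4 + 1/4)*sqrt(2)*(8*s + (s + 1)**2 + 24) + 12*18**(s/4 + 1/4)*(s + 1)*(s + 7)*log(3) - 48*18**(s/4 + 1/4)*(s + 7) + 48*18**(s/4 + 1/4)*(s + 7)*log(3) + 3**(s/4 + 1/4)*(s + 7)*(8*s + (s + 1)**2 + 24)*uppergamma(s/4 + 1/4, 6))/(24*(s + 7)*(8*s + (s + 1)**2 + 24))
  Re(s) > -7

peel off the shared t-power: t**6 on [0, 2**(1/4)); t**4*log(t**4) on [2**(1/4), 3**(1/4)); exp(-2*t**4) on [3**(1/4), ∞)
strip the power substitution: t**3 on [0, sqrt(2)); t**2*log(t**2) on [sqrt(2), sqrt(3)); exp(-2*t**2) on [sqrt(3), ∞)
back out the power substitution: t**(3/2) on [0, 2); t*log(t) on [2, 3); exp(-2*t) on [3, ∞)
treat the 3 regions marked off by 2**(1/4), 3**(1/4) separately and sum
∫ over [0, 2**(1/4)) of t**7·t^(s-1) joins the sum
∫ t**5*log(t**4)·t^(s-1) over [2**(1/4), 3**(1/4))
∫ over [3**(1/4), ∞) of t*exp(-2*t**4)·t^(s-1) joins the sum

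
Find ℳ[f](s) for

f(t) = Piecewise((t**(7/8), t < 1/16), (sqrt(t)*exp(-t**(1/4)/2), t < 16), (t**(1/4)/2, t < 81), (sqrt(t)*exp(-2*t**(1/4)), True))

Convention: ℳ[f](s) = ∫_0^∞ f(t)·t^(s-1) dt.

the power substitution comes off first: t**(7/4) on [0, 1/4); t*exp(-sqrt(t)/2) on [1/4, 4); sqrt(t)/2 on [4, 9); …
reversing the shared t-power: t**(3/4) on [0, 1/4); exp(-sqrt(t)/2) on [1/4, 4); 1/(2*sqrt(t)) on [4, 9); …
strip the power substitution: t**(3/2) on [0, 1/2); exp(-t/2) on [1/2, 2); 1/(2*t) on [2, 3); …
slice at 1/16, 16, 81, transform all 4 pieces, and sum them
the [0, 1/16) slice contributes ∫ t**(7/8)·t^(s-1) dt
segment 1/16 to 16 holds sqrt(t)*exp(-t**(1/4)/2); add its integral
segment [16, 81) carries t**(1/4)/2; integrate it
on [81, ∞) integrate f = sqrt(t)*exp(-2*t**(1/4)) against the kernel

(1296**s*(4*s + 1)*(8*s + 7)*uppergamma(4*s + 2, 6) + 1296**s*sqrt(2)*(4*s + 1)/2 + 16*331776**s*(4*s + 1)*(8*s + 7)*uppergamma(4*s + 2, 1/4) - 16*331776**s*(4*s + 1)*(8*s + 7)*uppergamma(4*s + 2, 1) - 4*331776**s*(8*s + 7) + 6*6**(8*s)*(8*s + 7))/(20736**s*(4*s + 1)*(8*s + 7))
  Re(s) > -7/8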